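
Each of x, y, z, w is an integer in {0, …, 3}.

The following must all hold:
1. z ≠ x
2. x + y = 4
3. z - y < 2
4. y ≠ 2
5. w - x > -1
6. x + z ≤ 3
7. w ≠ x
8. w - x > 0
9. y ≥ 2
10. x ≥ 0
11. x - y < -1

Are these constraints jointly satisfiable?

Satisfiable

The assignment x = 1, y = 3, z = 2, w = 3 works:
  constraint 2 holds since x + y = 4.
  constraint 3 holds since z - y = -1.
The rest check out directly.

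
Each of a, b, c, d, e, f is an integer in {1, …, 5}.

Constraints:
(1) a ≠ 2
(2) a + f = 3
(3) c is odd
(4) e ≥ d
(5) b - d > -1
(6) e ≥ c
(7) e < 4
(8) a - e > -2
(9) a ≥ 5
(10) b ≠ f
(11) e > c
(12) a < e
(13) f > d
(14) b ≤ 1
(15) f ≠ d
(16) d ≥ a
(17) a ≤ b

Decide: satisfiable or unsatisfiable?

From constraints 9 and 17: b ≥ a and a ≥ 5, so b ≥ 5. From constraint 14: b ≤ 1. But 1 < 5, so no value of b works.

Unsatisfiable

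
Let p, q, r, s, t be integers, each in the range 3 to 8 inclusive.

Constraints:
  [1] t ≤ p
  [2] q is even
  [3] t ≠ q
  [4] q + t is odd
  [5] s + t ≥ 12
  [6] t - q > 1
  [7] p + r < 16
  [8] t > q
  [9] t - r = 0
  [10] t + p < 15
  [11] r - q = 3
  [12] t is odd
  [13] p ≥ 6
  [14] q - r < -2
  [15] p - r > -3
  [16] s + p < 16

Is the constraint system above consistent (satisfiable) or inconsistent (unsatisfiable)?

Setting (p, q, r, s, t) = (7, 4, 7, 7, 7) satisfies everything: constraint 5: s + t = 14; constraint 6: t - q = 3, and the others follow.

Satisfiable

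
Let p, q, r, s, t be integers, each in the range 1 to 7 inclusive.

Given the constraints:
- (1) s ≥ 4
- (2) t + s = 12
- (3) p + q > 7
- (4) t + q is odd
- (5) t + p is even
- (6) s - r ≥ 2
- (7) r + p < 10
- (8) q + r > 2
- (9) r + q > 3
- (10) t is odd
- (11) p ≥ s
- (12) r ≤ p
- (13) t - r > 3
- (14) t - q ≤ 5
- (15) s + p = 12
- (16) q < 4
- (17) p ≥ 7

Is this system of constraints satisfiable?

The assignment p = 7, q = 2, r = 2, s = 5, t = 7 works:
  constraint 2 holds since t + s = 12.
  constraint 3 holds since p + q = 9.
The rest check out directly.

Satisfiable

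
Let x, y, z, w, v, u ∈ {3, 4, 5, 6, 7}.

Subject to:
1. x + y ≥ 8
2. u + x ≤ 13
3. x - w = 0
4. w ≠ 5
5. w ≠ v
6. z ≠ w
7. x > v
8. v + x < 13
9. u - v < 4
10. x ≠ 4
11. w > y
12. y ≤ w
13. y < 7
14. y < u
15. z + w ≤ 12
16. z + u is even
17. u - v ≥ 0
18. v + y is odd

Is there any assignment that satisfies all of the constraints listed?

The assignment x = 7, y = 4, z = 4, w = 7, v = 3, u = 6 works:
  constraint 1 holds since x + y = 11.
  constraint 2 holds since u + x = 13.
  constraint 3 holds since x - w = 0.
The rest check out directly.

Satisfiable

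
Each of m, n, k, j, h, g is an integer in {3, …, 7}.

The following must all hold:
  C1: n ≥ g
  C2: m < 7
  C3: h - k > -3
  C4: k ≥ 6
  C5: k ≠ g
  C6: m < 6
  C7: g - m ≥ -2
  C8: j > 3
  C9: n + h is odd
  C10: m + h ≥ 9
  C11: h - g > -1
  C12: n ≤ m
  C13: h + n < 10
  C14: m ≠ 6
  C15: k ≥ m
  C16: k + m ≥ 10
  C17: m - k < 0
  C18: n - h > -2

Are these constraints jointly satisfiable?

Satisfiable

Take m = 5, n = 4, k = 7, j = 6, h = 5, g = 3. Then constraint 3: h - k = -2; constraint 7: g - m = -2, and every other listed constraint is also met.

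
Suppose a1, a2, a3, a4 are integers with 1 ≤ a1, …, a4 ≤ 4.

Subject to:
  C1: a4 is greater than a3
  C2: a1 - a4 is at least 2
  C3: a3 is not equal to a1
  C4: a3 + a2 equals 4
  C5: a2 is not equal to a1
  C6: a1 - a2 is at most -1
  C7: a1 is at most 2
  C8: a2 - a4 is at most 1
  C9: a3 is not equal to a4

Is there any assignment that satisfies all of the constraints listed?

Unsatisfiable

Constraints 2, 6, and 8 give a1 − a4 ≥ 2, a4 − a2 ≥ -1, a2 − a1 ≥ 1.
Adding all 3 inequalities: the left sides telescope to 0, and the right sides sum to 2 + (-1) + 1 = 2. So 0 ≥ 2, which is false.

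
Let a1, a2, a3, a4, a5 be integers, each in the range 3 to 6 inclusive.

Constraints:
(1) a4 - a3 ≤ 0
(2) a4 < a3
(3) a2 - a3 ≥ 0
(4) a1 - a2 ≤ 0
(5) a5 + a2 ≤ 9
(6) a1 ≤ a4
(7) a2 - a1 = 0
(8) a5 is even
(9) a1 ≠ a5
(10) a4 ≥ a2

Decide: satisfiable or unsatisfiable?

Unsatisfiable

Constraints 2, 3, and 10 give a3 ≤ a2, a2 ≤ a4, a4 < a3. Chaining: a3 ≤ a2 ≤ a4 < a3, which forces a3 < a3 — impossible.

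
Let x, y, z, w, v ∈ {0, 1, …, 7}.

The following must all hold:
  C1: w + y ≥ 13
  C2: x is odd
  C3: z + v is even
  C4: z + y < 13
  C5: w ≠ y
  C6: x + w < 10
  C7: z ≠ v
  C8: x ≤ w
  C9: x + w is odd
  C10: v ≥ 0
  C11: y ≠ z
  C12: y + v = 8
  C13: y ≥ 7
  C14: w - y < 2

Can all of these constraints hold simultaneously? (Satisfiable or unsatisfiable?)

Satisfiable

One satisfying assignment is x = 1, y = 7, z = 5, w = 6, v = 1.
For the less obvious constraints — constraint 1: w + y = 13; constraint 4: z + y = 12 — and the others hold by inspection.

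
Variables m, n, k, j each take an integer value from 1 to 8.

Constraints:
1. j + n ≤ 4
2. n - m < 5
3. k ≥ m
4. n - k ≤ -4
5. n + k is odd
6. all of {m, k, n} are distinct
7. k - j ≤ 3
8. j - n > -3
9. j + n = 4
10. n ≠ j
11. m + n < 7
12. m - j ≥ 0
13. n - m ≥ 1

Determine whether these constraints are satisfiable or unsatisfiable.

Constraints 4, 7, 12, and 13 give m − j ≥ 0, j − k ≥ -3, k − n ≥ 4, n − m ≥ 1.
Adding all 4 inequalities: the left sides telescope to 0, and the right sides sum to 0 + (-3) + 4 + 1 = 2. So 0 ≥ 2, which is false.

Unsatisfiable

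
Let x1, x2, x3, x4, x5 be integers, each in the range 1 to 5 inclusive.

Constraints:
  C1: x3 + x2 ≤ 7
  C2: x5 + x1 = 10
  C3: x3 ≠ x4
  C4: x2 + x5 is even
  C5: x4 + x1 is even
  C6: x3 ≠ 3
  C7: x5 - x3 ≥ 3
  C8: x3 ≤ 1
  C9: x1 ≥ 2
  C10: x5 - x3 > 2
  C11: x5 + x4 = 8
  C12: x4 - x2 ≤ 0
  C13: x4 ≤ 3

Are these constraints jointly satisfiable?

Satisfiable

The assignment x1 = 5, x2 = 3, x3 = 1, x4 = 3, x5 = 5 works:
  constraint 1 holds since x3 + x2 = 4.
  constraint 2 holds since x5 + x1 = 10.
  constraint 7 holds since x5 - x3 = 4.
The rest check out directly.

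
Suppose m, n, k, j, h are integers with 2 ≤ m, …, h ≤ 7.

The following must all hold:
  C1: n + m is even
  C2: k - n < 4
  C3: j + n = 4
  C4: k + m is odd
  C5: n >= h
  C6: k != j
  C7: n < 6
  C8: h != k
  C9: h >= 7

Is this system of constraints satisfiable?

From constraints 5 and 9: n ≥ h and h ≥ 7, so n ≥ 7. From constraint 7: n ≤ 5. But 5 < 7, so no value of n works.

Unsatisfiable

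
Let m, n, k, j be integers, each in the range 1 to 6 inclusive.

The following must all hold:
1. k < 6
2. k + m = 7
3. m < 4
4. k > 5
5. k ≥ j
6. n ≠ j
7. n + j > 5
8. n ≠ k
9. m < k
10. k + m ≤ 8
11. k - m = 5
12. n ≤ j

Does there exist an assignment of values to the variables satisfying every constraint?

Unsatisfiable

From constraint 4: k ≥ 6. From constraint 1: k ≤ 5. But 5 < 6, so no value of k works.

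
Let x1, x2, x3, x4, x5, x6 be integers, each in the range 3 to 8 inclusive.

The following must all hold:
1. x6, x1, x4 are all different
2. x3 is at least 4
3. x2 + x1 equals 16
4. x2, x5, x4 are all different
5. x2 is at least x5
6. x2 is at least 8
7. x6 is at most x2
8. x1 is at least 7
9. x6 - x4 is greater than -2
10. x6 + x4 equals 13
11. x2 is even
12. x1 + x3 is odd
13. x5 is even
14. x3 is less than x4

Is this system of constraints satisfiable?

Take x1 = 8, x2 = 8, x3 = 5, x4 = 6, x5 = 4, x6 = 7. Then constraint 3: x2 + x1 = 16; constraint 9: x6 - x4 = 1; constraint 10: x6 + x4 = 13, and every other listed constraint is also met.

Satisfiable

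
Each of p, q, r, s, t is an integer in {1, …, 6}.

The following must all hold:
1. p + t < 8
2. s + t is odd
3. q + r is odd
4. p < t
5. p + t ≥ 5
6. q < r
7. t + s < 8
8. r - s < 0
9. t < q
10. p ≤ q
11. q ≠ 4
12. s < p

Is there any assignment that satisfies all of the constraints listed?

Constraints 4, 6, 8, 9, and 12 give s < p, p < t, t < q, q < r, r < s. Chaining: s < p < t < q < r < s, which forces s < s — impossible.

Unsatisfiable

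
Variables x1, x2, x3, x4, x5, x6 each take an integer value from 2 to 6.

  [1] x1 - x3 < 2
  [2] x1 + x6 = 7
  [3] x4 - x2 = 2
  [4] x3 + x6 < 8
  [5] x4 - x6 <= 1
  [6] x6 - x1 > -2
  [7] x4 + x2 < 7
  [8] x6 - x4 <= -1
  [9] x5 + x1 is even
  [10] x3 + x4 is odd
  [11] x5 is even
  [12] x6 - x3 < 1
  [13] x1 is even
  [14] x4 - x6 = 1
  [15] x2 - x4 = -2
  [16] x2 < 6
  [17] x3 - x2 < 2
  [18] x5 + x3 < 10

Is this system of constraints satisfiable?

Satisfiable

Try x1 = 4, x2 = 2, x3 = 3, x4 = 4, x5 = 6, x6 = 3.
Check constraint 1: x1 - x3 = 1; constraint 2: x1 + x6 = 7. The remaining constraints are straightforward to verify.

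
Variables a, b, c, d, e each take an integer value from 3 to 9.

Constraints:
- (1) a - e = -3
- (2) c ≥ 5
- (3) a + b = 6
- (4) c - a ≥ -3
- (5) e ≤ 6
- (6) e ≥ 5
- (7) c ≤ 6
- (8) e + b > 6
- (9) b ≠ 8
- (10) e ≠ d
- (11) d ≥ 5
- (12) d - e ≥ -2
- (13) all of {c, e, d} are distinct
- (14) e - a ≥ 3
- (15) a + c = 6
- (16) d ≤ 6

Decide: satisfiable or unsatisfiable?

Constraints 2, 5, 6, 7, 11, and 16 confine each of c, e, d to the 2 values {5, 6}.
Constraint 13 requires all 3 of them to be distinct, but only 2 values are available — impossible by the pigeonhole principle.

Unsatisfiable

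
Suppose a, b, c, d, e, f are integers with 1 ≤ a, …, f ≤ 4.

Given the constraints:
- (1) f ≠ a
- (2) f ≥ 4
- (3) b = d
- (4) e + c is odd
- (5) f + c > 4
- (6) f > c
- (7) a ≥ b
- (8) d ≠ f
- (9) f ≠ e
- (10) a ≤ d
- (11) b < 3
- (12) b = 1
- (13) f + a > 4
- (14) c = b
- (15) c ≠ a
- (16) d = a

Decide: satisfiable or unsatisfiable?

Unsatisfiable

From constraints 3, 14, and 16, c = b = d = a, so c = a. But constraint 15 says c ≠ a. Contradiction.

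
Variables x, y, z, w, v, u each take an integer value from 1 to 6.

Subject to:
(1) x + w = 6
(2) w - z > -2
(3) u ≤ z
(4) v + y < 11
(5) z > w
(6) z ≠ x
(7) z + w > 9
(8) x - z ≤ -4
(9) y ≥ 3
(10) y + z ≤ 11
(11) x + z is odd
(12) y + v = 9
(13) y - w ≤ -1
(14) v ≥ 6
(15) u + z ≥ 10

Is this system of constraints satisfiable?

The assignment x = 1, y = 3, z = 6, w = 5, v = 6, u = 4 works:
  constraint 1 holds since x + w = 6.
  constraint 2 holds since w - z = -1.
  constraint 4 holds since v + y = 9.
The rest check out directly.

Satisfiable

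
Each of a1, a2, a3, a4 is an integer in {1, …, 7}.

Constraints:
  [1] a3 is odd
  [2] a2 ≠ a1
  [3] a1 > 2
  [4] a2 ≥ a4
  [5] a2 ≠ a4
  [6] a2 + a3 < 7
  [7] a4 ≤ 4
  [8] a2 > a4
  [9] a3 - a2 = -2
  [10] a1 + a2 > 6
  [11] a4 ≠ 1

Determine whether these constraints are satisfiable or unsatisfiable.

Satisfiable

Setting (a1, a2, a3, a4) = (6, 3, 1, 2) satisfies everything: constraint 6: a2 + a3 = 4; constraint 9: a3 - a2 = -2, and the others follow.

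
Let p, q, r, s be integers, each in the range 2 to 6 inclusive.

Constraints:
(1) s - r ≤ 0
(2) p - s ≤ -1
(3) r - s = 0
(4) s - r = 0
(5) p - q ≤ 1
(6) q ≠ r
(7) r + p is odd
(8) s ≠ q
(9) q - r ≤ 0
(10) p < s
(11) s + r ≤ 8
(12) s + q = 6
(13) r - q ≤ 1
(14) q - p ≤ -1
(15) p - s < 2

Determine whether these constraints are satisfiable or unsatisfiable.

Constraints 1, 2, 13, and 14 give r − s ≥ 0, s − p ≥ 1, p − q ≥ 1, q − r ≥ -1.
Adding all 4 inequalities: the left sides telescope to 0, and the right sides sum to 0 + 1 + 1 + (-1) = 1. So 0 ≥ 1, which is false.

Unsatisfiable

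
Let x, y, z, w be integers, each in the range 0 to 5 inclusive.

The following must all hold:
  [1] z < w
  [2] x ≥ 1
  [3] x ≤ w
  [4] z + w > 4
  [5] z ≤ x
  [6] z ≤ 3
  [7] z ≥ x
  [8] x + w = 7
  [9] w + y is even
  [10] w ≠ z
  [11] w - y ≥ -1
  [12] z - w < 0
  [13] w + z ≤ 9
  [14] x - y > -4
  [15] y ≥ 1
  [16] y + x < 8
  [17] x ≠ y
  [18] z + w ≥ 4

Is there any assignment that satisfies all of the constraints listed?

Try x = 2, y = 5, z = 2, w = 5.
Check constraint 4: z + w = 7; constraint 8: x + w = 7. The remaining constraints are straightforward to verify.

Satisfiable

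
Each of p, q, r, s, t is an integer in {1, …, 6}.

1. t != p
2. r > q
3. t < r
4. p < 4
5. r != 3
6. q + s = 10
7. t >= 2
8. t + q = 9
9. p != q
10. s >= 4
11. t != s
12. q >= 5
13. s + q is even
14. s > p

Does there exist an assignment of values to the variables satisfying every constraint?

Setting (p, q, r, s, t) = (1, 5, 6, 5, 4) satisfies everything: constraint 6: q + s = 10; constraint 8: t + q = 9; constraint 13: s + q = 10 is even, and the others follow.

Satisfiable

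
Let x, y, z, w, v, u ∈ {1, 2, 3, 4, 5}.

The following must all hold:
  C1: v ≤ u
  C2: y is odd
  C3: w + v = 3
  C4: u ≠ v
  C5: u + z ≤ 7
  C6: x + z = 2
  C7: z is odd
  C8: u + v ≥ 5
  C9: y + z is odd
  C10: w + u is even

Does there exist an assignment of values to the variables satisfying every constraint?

Constraint 2 makes y odd and constraint 7 makes z odd, so y + z must be even. Constraint 9 says y + z is odd — contradiction.

Unsatisfiable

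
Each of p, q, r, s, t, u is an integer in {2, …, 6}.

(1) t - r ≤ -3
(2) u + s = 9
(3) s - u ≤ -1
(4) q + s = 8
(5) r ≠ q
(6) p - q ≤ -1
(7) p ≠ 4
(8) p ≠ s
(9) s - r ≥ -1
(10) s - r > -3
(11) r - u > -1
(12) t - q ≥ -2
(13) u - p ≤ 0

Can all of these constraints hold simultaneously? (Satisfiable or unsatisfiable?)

Unsatisfiable

Constraints 1, 3, 6, 9, 12, and 13 give p − u ≥ 0, u − s ≥ 1, s − r ≥ -1, r − t ≥ 3, t − q ≥ -2, q − p ≥ 1.
Adding all 6 inequalities: the left sides telescope to 0, and the right sides sum to 0 + 1 + (-1) + 3 + (-2) + 1 = 2. So 0 ≥ 2, which is false.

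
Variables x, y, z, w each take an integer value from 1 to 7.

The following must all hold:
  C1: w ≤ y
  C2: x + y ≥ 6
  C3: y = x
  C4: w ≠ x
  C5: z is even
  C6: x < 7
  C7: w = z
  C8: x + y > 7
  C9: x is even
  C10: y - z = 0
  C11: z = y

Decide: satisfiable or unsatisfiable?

From constraints 3, 7, and 11, w = z = y = x, so w = x. But constraint 4 says w ≠ x. Contradiction.

Unsatisfiable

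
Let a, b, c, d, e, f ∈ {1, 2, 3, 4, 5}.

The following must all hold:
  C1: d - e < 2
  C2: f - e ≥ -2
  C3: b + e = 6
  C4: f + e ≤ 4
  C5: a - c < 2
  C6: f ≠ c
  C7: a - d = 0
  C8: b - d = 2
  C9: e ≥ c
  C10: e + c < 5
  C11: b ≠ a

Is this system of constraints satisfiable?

One satisfying assignment is a = 2, b = 4, c = 1, d = 2, e = 2, f = 2.
For the less obvious constraints — constraint 1: d - e = 0; constraint 2: f - e = 0; constraint 3: b + e = 6 — and the others hold by inspection.

Satisfiable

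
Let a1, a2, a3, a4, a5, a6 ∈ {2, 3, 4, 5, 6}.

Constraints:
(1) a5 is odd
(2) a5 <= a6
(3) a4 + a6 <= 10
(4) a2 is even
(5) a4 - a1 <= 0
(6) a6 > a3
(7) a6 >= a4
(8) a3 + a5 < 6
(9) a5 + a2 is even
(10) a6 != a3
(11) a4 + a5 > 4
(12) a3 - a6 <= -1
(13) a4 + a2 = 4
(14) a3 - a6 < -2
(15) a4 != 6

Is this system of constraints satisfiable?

Constraint 1 makes a5 odd and constraint 4 makes a2 even, so a5 + a2 must be odd. Constraint 9 says a5 + a2 is even — contradiction.

Unsatisfiable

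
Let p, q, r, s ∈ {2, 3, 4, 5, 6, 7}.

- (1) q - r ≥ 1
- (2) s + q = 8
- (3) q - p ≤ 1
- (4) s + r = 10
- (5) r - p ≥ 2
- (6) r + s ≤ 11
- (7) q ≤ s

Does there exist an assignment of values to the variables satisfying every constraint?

Unsatisfiable

Constraints 1, 3, and 5 give p − q ≥ -1, q − r ≥ 1, r − p ≥ 2.
Adding all 3 inequalities: the left sides telescope to 0, and the right sides sum to (-1) + 1 + 2 = 2. So 0 ≥ 2, which is false.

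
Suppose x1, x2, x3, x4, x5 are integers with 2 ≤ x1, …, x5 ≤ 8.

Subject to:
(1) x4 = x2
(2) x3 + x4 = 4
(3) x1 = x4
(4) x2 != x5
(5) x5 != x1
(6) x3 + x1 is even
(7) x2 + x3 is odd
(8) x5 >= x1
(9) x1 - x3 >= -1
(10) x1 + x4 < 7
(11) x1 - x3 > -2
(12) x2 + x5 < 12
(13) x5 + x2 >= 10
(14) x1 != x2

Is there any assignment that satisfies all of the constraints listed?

From constraints 1 and 3, x1 = x4 = x2, so x1 = x2. But constraint 14 says x1 ≠ x2. Contradiction.

Unsatisfiable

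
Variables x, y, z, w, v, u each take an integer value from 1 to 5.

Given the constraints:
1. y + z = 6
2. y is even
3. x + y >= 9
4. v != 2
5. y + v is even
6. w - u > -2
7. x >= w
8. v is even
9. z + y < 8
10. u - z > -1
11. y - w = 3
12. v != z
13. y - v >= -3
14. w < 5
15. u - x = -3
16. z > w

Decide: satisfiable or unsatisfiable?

Satisfiable

Setting (x, y, z, w, v, u) = (5, 4, 2, 1, 4, 2) satisfies everything: constraint 1: y + z = 6; constraint 3: x + y = 9; constraint 6: w - u = -1, and the others follow.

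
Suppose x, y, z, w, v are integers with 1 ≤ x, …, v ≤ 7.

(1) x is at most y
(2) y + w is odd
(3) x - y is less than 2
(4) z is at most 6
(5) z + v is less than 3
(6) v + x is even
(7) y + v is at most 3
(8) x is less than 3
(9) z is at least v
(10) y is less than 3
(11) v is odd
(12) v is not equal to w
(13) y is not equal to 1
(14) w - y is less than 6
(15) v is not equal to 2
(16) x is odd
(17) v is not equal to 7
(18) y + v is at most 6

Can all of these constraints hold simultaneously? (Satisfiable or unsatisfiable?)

One satisfying assignment is x = 1, y = 2, z = 1, w = 5, v = 1.
For the less obvious constraints — constraint 3: x - y = -1; constraint 5: z + v = 2; constraint 7: y + v = 3 — and the others hold by inspection.

Satisfiable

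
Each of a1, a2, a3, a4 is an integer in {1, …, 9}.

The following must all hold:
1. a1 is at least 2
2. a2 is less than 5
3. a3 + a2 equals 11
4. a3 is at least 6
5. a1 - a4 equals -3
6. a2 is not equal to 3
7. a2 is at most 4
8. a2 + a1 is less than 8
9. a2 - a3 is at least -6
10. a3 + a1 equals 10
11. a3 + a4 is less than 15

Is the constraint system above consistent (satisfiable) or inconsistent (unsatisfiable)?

Satisfiable

Try a1 = 3, a2 = 4, a3 = 7, a4 = 6.
Check constraint 3: a3 + a2 = 11; constraint 5: a1 - a4 = -3; constraint 8: a2 + a1 = 7. The remaining constraints are straightforward to verify.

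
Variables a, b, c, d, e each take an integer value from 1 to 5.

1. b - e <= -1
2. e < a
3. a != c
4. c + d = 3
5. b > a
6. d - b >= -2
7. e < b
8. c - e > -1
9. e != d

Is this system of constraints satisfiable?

Constraints 1, 2, and 5 give e < a, a < b, b < e. Chaining: e < a < b < e, which forces e < e — impossible.

Unsatisfiable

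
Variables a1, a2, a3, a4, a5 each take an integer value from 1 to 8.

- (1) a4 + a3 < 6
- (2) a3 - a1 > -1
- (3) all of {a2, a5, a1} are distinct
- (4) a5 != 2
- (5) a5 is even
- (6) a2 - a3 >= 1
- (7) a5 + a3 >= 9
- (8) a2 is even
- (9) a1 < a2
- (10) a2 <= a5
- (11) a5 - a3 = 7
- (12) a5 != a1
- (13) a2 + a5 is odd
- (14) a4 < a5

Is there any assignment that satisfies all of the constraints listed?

Unsatisfiable

Constraint 8 makes a2 even and constraint 5 makes a5 even, so a2 + a5 must be even. Constraint 13 says a2 + a5 is odd — contradiction.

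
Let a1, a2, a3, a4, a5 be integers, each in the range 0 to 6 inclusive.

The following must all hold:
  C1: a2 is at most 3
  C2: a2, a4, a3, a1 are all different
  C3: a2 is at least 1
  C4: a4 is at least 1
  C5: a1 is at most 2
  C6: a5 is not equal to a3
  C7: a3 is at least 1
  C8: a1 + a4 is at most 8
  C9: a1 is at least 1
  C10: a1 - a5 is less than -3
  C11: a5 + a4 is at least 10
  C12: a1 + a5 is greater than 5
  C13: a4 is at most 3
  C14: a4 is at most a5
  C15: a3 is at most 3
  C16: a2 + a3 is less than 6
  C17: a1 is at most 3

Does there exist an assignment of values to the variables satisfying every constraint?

Unsatisfiable

Constraints 1, 3, 4, 7, 9, 13, 15, and 17 confine each of a2, a4, a3, a1 to the 3 values {1, …, 3}.
Constraint 2 requires all 4 of them to be distinct, but only 3 values are available — impossible by the pigeonhole principle.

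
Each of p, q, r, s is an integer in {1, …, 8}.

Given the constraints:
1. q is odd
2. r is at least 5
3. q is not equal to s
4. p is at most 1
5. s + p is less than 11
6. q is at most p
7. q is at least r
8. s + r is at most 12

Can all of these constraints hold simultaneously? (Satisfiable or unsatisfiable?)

From constraints 2 and 7: q ≥ r and r ≥ 5, so q ≥ 5. From constraints 4 and 6: q ≤ p and p ≤ 1, so q ≤ 1. But 1 < 5, so no value of q works.

Unsatisfiable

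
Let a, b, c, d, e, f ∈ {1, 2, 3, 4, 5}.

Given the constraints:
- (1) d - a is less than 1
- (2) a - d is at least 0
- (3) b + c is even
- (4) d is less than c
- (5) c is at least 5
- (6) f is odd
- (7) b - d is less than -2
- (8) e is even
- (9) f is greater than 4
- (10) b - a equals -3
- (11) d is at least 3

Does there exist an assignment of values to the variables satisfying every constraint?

Take a = 4, b = 1, c = 5, d = 4, e = 4, f = 5. Then constraint 1: d - a = 0; constraint 2: a - d = 0, and every other listed constraint is also met.

Satisfiable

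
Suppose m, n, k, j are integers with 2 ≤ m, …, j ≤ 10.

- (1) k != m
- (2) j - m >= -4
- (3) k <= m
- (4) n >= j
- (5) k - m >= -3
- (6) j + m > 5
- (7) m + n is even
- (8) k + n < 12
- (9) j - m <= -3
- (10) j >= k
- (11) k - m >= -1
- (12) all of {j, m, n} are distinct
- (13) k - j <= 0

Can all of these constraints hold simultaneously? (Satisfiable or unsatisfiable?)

Unsatisfiable

Constraints 9, 11, and 13 give k − m ≥ -1, m − j ≥ 3, j − k ≥ 0.
Adding all 3 inequalities: the left sides telescope to 0, and the right sides sum to (-1) + 3 + 0 = 2. So 0 ≥ 2, which is false.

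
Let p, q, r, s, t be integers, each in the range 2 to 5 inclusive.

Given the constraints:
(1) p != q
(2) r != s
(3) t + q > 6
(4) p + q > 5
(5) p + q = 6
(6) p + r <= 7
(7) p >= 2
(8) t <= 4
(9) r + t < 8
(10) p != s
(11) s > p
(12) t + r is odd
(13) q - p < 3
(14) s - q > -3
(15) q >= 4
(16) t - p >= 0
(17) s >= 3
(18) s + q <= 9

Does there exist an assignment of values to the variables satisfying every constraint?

One satisfying assignment is p = 2, q = 4, r = 3, s = 4, t = 4.
For the less obvious constraints — constraint 3: t + q = 8; constraint 4: p + q = 6 — and the others hold by inspection.

Satisfiable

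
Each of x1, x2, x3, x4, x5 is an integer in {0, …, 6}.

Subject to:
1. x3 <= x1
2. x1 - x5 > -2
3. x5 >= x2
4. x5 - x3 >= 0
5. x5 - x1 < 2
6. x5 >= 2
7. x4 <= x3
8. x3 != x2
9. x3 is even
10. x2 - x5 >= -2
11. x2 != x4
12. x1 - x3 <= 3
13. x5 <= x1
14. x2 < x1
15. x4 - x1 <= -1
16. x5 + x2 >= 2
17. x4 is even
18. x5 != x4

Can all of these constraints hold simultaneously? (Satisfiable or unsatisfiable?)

The assignment x1 = 2, x2 = 1, x3 = 2, x4 = 0, x5 = 2 works:
  constraint 2 holds since x1 - x5 = 0.
  constraint 4 holds since x5 - x3 = 0.
The rest check out directly.

Satisfiable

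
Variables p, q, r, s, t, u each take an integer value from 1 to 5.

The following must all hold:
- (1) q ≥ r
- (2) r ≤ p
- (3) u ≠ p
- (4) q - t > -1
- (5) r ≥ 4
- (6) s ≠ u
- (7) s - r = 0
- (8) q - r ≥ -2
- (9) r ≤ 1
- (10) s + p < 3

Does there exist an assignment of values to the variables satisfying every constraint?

Unsatisfiable

From constraint 5: r ≥ 4. From constraint 9: r ≤ 1. But 1 < 4, so no value of r works.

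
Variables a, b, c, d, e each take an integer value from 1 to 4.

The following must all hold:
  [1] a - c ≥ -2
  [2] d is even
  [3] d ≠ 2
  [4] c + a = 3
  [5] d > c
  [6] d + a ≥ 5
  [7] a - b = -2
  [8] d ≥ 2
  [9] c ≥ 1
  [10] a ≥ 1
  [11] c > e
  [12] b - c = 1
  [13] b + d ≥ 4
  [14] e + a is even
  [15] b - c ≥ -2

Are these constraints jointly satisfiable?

Setting (a, b, c, d, e) = (1, 3, 2, 4, 1) satisfies everything: constraint 1: a - c = -1; constraint 4: c + a = 3, and the others follow.

Satisfiable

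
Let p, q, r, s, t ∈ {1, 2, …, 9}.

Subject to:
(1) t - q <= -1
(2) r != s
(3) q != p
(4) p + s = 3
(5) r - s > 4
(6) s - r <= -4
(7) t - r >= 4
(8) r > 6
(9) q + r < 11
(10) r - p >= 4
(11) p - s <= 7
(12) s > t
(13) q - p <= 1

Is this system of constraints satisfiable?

Unsatisfiable

Constraints 1, 6, 7, 11, and 13 give t − r ≥ 4, r − s ≥ 4, s − p ≥ -7, p − q ≥ -1, q − t ≥ 1.
Adding all 5 inequalities: the left sides telescope to 0, and the right sides sum to 4 + 4 + (-7) + (-1) + 1 = 1. So 0 ≥ 1, which is false.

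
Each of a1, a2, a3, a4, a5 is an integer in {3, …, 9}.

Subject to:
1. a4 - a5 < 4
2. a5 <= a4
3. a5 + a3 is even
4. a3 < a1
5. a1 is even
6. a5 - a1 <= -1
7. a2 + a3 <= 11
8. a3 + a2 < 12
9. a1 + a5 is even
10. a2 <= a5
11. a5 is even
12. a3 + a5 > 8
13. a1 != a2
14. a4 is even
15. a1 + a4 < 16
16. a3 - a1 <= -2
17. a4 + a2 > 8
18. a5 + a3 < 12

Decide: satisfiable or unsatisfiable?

The assignment a1 = 8, a2 = 4, a3 = 6, a4 = 6, a5 = 4 works:
  constraint 1 holds since a4 - a5 = 2.
  constraint 6 holds since a5 - a1 = -4.
  constraint 7 holds since a2 + a3 = 10.
The rest check out directly.

Satisfiable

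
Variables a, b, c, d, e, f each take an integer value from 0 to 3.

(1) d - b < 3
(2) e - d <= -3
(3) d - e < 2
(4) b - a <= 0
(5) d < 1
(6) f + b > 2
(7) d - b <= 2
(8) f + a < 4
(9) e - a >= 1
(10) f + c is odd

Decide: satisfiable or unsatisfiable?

Constraints 2, 4, 7, and 9 give e − a ≥ 1, a − b ≥ 0, b − d ≥ -2, d − e ≥ 3.
Adding all 4 inequalities: the left sides telescope to 0, and the right sides sum to 1 + 0 + (-2) + 3 = 2. So 0 ≥ 2, which is false.

Unsatisfiable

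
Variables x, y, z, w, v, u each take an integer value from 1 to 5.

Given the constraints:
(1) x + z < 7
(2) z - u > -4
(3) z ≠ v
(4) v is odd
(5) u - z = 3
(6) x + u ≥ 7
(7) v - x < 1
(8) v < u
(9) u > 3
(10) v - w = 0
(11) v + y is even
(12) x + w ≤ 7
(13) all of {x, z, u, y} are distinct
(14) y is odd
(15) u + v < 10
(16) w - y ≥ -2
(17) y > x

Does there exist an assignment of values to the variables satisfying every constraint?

Satisfiable

One satisfying assignment is x = 3, y = 5, z = 1, w = 3, v = 3, u = 4.
For the less obvious constraints — constraint 1: x + z = 4; constraint 2: z - u = -3 — and the others hold by inspection.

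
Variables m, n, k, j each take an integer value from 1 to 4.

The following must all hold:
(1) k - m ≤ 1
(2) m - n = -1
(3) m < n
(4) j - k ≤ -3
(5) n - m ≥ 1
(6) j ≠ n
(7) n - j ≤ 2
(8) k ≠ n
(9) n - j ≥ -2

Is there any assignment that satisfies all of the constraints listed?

Unsatisfiable

Constraints 1, 4, 5, and 7 give j − n ≥ -2, n − m ≥ 1, m − k ≥ -1, k − j ≥ 3.
Adding all 4 inequalities: the left sides telescope to 0, and the right sides sum to (-2) + 1 + (-1) + 3 = 1. So 0 ≥ 1, which is false.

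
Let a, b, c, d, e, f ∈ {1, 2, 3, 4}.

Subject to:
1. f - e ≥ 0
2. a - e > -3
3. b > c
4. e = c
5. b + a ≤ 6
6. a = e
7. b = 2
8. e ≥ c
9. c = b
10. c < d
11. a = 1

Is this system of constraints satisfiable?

Unsatisfiable

Constraint 11 fixes a = 1 and constraint 7 fixes b = 2. Constraints 4, 6, and 9 give a = e = c = b, so a = b. But 1 ≠ 2 — contradiction.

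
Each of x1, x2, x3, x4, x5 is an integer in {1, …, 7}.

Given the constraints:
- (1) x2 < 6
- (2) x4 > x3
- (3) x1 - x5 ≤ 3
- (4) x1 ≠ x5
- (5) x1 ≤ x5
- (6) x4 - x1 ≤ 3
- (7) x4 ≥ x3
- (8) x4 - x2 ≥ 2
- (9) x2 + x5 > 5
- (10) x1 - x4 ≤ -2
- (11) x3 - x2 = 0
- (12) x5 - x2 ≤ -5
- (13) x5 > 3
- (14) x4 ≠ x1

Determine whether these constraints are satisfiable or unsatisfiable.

Constraints 3, 6, 8, and 12 give x5 − x1 ≥ -3, x1 − x4 ≥ -3, x4 − x2 ≥ 2, x2 − x5 ≥ 5.
Adding all 4 inequalities: the left sides telescope to 0, and the right sides sum to (-3) + (-3) + 2 + 5 = 1. So 0 ≥ 1, which is false.

Unsatisfiable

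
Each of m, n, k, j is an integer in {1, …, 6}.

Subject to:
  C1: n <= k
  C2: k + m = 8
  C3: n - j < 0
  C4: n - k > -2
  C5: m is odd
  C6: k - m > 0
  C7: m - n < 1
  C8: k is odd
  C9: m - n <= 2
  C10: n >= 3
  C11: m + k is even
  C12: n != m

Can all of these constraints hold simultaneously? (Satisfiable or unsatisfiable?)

Satisfiable

One satisfying assignment is m = 3, n = 4, k = 5, j = 5.
For the less obvious constraints — constraint 2: k + m = 8; constraint 3: n - j = -1 — and the others hold by inspection.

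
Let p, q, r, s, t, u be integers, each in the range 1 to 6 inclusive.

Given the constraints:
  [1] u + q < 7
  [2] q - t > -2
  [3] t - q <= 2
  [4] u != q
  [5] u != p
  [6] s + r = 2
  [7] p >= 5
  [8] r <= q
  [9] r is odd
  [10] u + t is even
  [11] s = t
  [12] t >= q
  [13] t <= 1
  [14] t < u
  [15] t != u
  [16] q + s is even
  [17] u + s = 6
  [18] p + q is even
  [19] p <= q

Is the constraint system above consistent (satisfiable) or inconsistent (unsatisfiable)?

From constraints 7 and 19: q ≥ p and p ≥ 5, so q ≥ 5. From constraints 12 and 13: q ≤ t and t ≤ 1, so q ≤ 1. But 1 < 5, so no value of q works.

Unsatisfiable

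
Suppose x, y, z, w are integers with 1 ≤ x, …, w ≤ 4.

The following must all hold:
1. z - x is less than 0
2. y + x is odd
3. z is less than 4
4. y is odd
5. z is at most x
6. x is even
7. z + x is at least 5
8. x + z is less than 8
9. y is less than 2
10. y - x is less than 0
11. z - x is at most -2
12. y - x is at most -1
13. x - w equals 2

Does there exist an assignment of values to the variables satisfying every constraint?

Satisfiable

Take x = 4, y = 1, z = 2, w = 2. Then constraint 1: z - x = -2; constraint 7: z + x = 6, and every other listed constraint is also met.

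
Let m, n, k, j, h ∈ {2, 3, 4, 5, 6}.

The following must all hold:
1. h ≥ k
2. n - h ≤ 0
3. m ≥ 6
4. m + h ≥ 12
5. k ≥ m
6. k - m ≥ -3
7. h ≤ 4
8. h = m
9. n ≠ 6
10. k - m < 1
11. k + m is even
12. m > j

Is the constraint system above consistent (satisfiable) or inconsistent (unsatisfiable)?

Unsatisfiable

From constraints 3 and 5: k ≥ m and m ≥ 6, so k ≥ 6. From constraints 1 and 7: k ≤ h and h ≤ 4, so k ≤ 4. But 4 < 6, so no value of k works.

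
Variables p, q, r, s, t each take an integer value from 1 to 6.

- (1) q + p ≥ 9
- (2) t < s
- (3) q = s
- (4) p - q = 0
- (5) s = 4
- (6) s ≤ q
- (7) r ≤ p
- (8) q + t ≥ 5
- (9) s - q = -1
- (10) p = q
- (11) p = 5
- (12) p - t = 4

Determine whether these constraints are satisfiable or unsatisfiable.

Constraint 11 fixes p = 5 and constraint 5 fixes s = 4. Constraints 3 and 10 give p = q = s, so p = s. But 5 ≠ 4 — contradiction.

Unsatisfiable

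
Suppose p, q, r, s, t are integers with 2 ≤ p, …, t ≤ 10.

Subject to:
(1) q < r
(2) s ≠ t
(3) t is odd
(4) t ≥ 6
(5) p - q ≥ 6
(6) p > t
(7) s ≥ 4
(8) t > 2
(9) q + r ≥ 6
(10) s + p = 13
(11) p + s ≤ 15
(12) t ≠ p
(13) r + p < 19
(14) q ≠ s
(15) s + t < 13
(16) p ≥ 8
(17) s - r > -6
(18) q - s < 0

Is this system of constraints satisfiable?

Setting (p, q, r, s, t) = (9, 2, 7, 4, 7) satisfies everything: constraint 5: p - q = 7; constraint 9: q + r = 9; constraint 10: s + p = 13, and the others follow.

Satisfiable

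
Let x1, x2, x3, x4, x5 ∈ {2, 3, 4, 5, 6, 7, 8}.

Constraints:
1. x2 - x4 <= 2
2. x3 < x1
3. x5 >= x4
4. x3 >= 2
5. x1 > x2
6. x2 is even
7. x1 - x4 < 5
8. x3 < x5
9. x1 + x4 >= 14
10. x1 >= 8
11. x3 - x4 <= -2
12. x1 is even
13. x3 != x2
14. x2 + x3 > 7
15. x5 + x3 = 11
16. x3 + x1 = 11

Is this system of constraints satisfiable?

Satisfiable

The assignment x1 = 8, x2 = 6, x3 = 3, x4 = 6, x5 = 8 works:
  constraint 1 holds since x2 - x4 = 0.
  constraint 7 holds since x1 - x4 = 2.
  constraint 9 holds since x1 + x4 = 14.
The rest check out directly.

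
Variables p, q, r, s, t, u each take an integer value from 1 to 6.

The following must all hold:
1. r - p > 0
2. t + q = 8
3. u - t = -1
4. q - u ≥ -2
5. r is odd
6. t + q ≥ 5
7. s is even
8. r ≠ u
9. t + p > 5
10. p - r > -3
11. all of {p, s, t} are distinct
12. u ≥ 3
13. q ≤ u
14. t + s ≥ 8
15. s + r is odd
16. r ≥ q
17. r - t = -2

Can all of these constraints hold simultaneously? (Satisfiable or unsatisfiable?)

Take p = 1, q = 3, r = 3, s = 6, t = 5, u = 4. Then constraint 1: r - p = 2; constraint 2: t + q = 8, and every other listed constraint is also met.

Satisfiable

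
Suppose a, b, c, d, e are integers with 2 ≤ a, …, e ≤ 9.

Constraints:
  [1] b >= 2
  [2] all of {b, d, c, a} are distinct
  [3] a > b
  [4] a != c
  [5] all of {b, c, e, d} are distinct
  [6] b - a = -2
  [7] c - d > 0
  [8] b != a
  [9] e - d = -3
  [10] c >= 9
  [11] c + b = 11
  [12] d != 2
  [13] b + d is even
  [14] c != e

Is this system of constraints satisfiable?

Try a = 4, b = 2, c = 9, d = 6, e = 3.
Check constraint 6: b - a = -2; constraint 7: c - d = 3. The remaining constraints are straightforward to verify.

Satisfiable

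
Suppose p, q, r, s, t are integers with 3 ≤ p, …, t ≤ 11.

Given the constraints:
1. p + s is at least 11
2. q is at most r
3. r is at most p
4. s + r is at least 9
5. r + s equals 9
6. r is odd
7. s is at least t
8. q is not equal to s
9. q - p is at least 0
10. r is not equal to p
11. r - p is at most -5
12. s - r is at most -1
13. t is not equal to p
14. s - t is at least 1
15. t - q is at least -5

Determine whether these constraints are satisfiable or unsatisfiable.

Unsatisfiable

Constraints 9, 11, 12, 14, and 15 give q − p ≥ 0, p − r ≥ 5, r − s ≥ 1, s − t ≥ 1, t − q ≥ -5.
Adding all 5 inequalities: the left sides telescope to 0, and the right sides sum to 0 + 5 + 1 + 1 + (-5) = 2. So 0 ≥ 2, which is false.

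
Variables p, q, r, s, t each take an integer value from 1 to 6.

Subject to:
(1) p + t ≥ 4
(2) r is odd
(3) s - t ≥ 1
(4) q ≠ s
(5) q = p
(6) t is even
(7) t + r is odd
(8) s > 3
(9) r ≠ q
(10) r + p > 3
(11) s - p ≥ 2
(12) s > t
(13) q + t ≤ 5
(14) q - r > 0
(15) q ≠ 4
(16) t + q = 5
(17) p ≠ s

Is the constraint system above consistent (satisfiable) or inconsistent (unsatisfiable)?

Satisfiable

The assignment p = 3, q = 3, r = 1, s = 5, t = 2 works:
  constraint 1 holds since p + t = 5.
  constraint 3 holds since s - t = 3.
The rest check out directly.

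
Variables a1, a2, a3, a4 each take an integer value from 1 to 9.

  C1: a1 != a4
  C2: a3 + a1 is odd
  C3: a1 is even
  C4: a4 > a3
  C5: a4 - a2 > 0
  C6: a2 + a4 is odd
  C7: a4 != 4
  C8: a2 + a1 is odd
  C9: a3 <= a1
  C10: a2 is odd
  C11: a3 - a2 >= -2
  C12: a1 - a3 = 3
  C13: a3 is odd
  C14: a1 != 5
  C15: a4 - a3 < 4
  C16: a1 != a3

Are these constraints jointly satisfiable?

Satisfiable

Take a1 = 8, a2 = 5, a3 = 5, a4 = 6. Then constraint 5: a4 - a2 = 1; constraint 11: a3 - a2 = 0, and every other listed constraint is also met.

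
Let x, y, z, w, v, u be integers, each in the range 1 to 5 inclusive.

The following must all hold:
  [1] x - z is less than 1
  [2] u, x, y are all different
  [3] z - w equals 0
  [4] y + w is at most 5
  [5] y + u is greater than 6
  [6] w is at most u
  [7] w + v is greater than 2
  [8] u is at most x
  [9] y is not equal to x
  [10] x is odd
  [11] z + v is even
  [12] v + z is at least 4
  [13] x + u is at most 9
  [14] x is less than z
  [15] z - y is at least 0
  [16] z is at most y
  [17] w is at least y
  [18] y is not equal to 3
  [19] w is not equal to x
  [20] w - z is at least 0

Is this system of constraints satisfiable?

Unsatisfiable

Constraints 6, 8, 14, 16, and 17 give z ≤ y, y ≤ w, w ≤ u, u ≤ x, x < z. Chaining: z ≤ y ≤ w ≤ u ≤ x < z, which forces z < z — impossible.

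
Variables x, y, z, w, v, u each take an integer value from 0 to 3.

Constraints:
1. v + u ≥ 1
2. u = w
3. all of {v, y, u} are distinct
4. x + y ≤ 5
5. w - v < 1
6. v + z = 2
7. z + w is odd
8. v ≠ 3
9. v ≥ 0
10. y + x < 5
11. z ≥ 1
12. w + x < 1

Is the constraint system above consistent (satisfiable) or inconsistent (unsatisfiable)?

Take x = 0, y = 3, z = 1, w = 0, v = 1, u = 0. Then constraint 1: v + u = 1; constraint 4: x + y = 3, and every other listed constraint is also met.

Satisfiable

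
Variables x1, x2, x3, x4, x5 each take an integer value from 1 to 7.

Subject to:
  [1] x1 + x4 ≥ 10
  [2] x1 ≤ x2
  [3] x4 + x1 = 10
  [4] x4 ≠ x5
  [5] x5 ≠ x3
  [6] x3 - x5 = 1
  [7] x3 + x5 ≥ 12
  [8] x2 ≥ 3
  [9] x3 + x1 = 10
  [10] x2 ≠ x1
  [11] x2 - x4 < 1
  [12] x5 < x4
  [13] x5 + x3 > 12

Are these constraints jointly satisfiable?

Satisfiable

Take x1 = 3, x2 = 7, x3 = 7, x4 = 7, x5 = 6. Then constraint 1: x1 + x4 = 10; constraint 3: x4 + x1 = 10, and every other listed constraint is also met.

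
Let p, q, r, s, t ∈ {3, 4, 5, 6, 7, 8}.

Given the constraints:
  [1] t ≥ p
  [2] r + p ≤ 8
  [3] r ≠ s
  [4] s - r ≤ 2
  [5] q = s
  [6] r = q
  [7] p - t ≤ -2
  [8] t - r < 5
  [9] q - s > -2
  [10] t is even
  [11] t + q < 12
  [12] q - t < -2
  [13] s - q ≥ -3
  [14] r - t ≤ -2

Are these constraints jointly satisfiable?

Unsatisfiable

From constraints 5 and 6, r = q = s, so r = s. But constraint 3 says r ≠ s. Contradiction.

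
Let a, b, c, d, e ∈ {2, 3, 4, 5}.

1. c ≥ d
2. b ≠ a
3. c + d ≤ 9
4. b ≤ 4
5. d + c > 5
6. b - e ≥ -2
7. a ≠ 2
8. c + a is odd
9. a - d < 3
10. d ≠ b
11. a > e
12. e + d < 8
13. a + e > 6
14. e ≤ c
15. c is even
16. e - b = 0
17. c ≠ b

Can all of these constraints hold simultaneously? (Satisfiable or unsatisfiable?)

Take a = 5, b = 2, c = 4, d = 3, e = 2. Then constraint 3: c + d = 7; constraint 5: d + c = 7; constraint 6: b - e = 0, and every other listed constraint is also met.

Satisfiable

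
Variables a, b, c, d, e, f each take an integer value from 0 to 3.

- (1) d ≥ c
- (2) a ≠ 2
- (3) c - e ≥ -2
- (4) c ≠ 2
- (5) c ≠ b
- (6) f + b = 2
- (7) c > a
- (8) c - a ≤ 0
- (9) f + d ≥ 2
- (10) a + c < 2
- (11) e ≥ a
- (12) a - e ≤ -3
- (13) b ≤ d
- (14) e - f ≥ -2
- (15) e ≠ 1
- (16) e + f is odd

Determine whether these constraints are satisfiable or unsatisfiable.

Unsatisfiable

Constraints 3, 8, and 12 give a − c ≥ 0, c − e ≥ -2, e − a ≥ 3.
Adding all 3 inequalities: the left sides telescope to 0, and the right sides sum to 0 + (-2) + 3 = 1. So 0 ≥ 1, which is false.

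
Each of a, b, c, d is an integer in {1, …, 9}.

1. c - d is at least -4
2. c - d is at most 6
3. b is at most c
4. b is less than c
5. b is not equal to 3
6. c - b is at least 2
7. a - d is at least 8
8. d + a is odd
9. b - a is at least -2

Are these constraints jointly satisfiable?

Unsatisfiable

Constraints 2, 6, 7, and 9 give d − c ≥ -6, c − b ≥ 2, b − a ≥ -2, a − d ≥ 8.
Adding all 4 inequalities: the left sides telescope to 0, and the right sides sum to (-6) + 2 + (-2) + 8 = 2. So 0 ≥ 2, which is false.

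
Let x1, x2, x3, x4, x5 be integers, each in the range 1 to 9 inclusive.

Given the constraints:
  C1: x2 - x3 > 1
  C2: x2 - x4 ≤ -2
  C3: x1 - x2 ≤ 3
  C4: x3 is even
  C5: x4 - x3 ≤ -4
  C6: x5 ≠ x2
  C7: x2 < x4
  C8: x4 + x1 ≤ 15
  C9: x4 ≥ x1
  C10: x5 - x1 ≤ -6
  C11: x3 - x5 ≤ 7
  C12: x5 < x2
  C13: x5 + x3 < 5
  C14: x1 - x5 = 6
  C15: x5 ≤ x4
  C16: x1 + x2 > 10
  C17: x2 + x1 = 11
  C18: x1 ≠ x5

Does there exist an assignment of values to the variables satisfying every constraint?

Unsatisfiable

Constraints 2, 3, 5, 10, and 11 give x1 − x5 ≥ 6, x5 − x3 ≥ -7, x3 − x4 ≥ 4, x4 − x2 ≥ 2, x2 − x1 ≥ -3.
Adding all 5 inequalities: the left sides telescope to 0, and the right sides sum to 6 + (-7) + 4 + 2 + (-3) = 2. So 0 ≥ 2, which is false.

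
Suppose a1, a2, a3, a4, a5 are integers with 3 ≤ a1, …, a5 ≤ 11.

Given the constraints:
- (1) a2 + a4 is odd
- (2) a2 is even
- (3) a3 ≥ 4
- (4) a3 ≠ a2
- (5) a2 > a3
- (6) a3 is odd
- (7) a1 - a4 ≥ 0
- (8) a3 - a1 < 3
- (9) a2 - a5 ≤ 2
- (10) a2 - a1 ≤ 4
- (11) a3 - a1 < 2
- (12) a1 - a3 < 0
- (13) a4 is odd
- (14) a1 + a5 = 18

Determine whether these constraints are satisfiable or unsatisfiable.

Take a1 = 8, a2 = 10, a3 = 9, a4 = 7, a5 = 10. Then constraint 7: a1 - a4 = 1; constraint 8: a3 - a1 = 1, and every other listed constraint is also met.

Satisfiable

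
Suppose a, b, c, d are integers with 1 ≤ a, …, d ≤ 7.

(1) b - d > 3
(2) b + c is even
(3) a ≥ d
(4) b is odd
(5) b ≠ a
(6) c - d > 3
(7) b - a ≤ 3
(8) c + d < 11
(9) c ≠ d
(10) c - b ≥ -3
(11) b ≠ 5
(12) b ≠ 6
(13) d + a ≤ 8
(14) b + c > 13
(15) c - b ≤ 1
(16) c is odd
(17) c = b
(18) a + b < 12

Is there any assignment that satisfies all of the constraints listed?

One satisfying assignment is a = 4, b = 7, c = 7, d = 1.
For the less obvious constraints — constraint 1: b - d = 6; constraint 6: c - d = 6; constraint 7: b - a = 3 — and the others hold by inspection.

Satisfiable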